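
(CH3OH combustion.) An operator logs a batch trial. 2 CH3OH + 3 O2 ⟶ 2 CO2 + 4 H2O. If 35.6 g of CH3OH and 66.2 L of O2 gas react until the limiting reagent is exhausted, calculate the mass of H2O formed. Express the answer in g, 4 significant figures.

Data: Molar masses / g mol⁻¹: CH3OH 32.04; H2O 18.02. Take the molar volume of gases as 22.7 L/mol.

n(CH3OH) = 35.60 / 32.04 = 1.111 mol
n(O2) = 66.20 / 22.7 = 2.916 mol
n/ν for CH3OH = 1.111/2 = 0.5555
n/ν for O2 = 2.916/3 = 0.9720
Smallest n/ν is CH3OH → limiting reagent.
n(H2O) = (4/2) × 1.111 = 2.222 mol
mass = 2.222 × 18.02 = 40.04 g

40.04 g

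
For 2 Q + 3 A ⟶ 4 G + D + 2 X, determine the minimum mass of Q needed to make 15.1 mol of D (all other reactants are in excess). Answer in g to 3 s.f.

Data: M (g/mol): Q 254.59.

7690 g

n(D) = 15.10 mol
n(Q) = (2/1) × 15.10 = 30.20 mol
mass = 30.20 × 254.59 = 7689 g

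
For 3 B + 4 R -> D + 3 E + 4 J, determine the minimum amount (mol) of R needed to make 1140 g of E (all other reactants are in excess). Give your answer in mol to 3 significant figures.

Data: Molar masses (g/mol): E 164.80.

n(E) = 1140 / 164.80 = 6.917 mol
n(R) = (4/3) × 6.917 = 9.223 mol

9.22 mol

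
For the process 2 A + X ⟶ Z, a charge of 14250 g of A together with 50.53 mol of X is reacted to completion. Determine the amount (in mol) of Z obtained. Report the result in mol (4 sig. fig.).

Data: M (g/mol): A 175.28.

40.65 mol

n(A) = 14250 / 175.28 = 81.30 mol
n(X) = 50.53 mol
n/ν for A = 81.30/2 = 40.65
n/ν for X = 50.53/1 = 50.53
Smallest n/ν is A → limiting reagent.
n(Z) = (1/2) × 81.30 = 40.65 mol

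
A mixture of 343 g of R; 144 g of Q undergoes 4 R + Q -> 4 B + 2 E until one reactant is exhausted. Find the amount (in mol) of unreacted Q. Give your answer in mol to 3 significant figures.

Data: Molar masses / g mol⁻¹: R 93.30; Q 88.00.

n(R) = 343.0 / 93.30 = 3.676 mol
n(Q) = 144.0 / 88.00 = 1.636 mol
n/ν → R: 0.9190, Q: 1.636; R is limiting.
Q consumed = (1/4) × 3.676 = 0.9190 mol
Q remaining = 1.636 − 0.9190 = 0.7170 mol

0.717 mol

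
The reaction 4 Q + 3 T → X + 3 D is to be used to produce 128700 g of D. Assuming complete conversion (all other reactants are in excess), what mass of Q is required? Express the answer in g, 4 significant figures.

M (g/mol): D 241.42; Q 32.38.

n(D) = 128700 / 241.42 = 533.1 mol
n(Q) = (4/3) × 533.1 = 710.8 mol
mass = 710.8 × 32.38 = 23020 g

23020 g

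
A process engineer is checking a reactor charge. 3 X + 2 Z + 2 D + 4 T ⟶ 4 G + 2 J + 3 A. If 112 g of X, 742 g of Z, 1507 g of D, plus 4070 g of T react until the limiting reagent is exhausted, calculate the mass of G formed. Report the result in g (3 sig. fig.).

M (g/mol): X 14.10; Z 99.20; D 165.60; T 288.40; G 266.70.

n(X) = 112.0 / 14.10 = 7.943 mol
n(Z) = 742.0 / 99.20 = 7.480 mol
n(D) = 1507 / 165.60 = 9.100 mol
n(T) = 4070 / 288.40 = 14.11 mol
n/ν for X = 7.943/3 = 2.648
n/ν for Z = 7.480/2 = 3.740
n/ν for D = 9.100/2 = 4.550
n/ν for T = 14.11/4 = 3.528
Smallest n/ν is X → limiting reagent.
n(G) = (4/3) × 7.943 = 10.59 mol
mass = 10.59 × 266.70 = 2824 g

2820 g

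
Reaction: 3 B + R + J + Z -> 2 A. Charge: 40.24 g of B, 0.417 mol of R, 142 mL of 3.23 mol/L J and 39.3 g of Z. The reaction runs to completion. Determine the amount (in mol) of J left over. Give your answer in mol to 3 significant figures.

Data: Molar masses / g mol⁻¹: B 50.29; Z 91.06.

0.192 mol

n(B) = 40.24 / 50.29 = 0.8002 mol
n(R) = 0.4170 mol
n(J) = 3.23 × 142.0/1000 = 0.4587 mol
n(Z) = 39.30 / 91.06 = 0.4316 mol
n/ν for B = 0.8002/3 = 0.2667
n/ν for R = 0.4170/1 = 0.4170
n/ν for J = 0.4587/1 = 0.4587
n/ν for Z = 0.4316/1 = 0.4316
Smallest n/ν is B → limiting reagent.
J consumed = (1/3) × 0.8002 = 0.2667 mol
J remaining = 0.4587 − 0.2667 = 0.1920 mol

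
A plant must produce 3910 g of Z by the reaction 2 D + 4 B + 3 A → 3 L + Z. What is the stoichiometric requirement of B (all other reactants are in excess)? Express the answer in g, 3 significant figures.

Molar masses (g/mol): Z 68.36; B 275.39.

n(Z) = 3910 / 68.36 = 57.20 mol
n(B) = (4/1) × 57.20 = 228.8 mol
mass = 228.8 × 275.39 = 63010 g

63000 g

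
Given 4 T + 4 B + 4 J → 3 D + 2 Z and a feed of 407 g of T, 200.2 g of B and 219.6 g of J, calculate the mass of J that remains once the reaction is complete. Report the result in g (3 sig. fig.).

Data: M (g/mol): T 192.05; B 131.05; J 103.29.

61.8 g

n(T) = 407.0 / 192.05 = 2.119 mol
n(B) = 200.2 / 131.05 = 1.528 mol
n(J) = 219.6 / 103.29 = 2.126 mol
n/ν for T = 2.119/4 = 0.5298
n/ν for B = 1.528/4 = 0.3820
n/ν for J = 2.126/4 = 0.5315
Smallest n/ν is B → limiting reagent.
J consumed = (4/4) × 1.528 = 1.528 mol
J remaining = 2.126 − 1.528 = 0.5980 mol
mass = 0.5980 × 103.29 = 61.77 g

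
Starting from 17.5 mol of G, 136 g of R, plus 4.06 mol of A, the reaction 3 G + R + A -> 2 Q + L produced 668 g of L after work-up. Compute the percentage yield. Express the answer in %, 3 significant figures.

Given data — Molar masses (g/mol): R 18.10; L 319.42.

n(G) = 17.50 mol
n(R) = 136.0 / 18.10 = 7.514 mol
n(A) = 4.060 mol
n/ν → G: 5.833, R: 7.514, A: 4.060; A is limiting.
theoretical n(L) = (1/1) × 4.060 = 4.060 mol → 1297 g
% yield = 668 / 1297 × 100 = 51.50 %

51.5 %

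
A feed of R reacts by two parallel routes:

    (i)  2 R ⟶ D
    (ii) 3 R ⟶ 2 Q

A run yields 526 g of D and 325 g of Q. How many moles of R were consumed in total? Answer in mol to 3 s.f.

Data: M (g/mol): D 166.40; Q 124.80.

n(D) = 526 / 166.40 = 3.161 mol
n(Q) = 325 / 124.80 = 2.604 mol
n(R) via (i) = (2/1)×3.161 = 6.322 mol
n(R) via (ii) = (3/2)×2.604 = 3.906 mol
total n(R) = 6.322 + 3.906 = 10.23 mol

10.2 mol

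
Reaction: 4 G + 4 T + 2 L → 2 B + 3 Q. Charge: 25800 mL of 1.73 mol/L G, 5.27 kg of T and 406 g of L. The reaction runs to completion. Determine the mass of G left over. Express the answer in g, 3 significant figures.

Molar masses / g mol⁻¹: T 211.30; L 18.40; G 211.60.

n(G) = 1.73 × 25800/1000 = 44.63 mol
n(T) = 5.270×1000 / 211.30 = 24.94 mol
n(L) = 406.0 / 18.40 = 22.07 mol
n/ν → G: 11.16, T: 6.235, L: 11.04; T is limiting.
G consumed = (4/4) × 24.94 = 24.94 mol
G remaining = 44.63 − 24.94 = 19.69 mol
mass = 19.69 × 211.60 = 4166 g

4170 g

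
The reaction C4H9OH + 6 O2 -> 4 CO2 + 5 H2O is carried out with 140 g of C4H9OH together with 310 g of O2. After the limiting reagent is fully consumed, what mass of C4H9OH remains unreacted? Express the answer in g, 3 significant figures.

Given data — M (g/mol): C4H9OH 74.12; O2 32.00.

n(C4H9OH) = 140.0 / 74.12 = 1.889 mol
n(O2) = 310.0 / 32.00 = 9.688 mol
n/ν → C4H9OH: 1.889, O2: 1.615; O2 is limiting.
C4H9OH consumed = (1/6) × 9.688 = 1.615 mol
C4H9OH remaining = 1.889 − 1.615 = 0.2740 mol
mass = 0.2740 × 74.12 = 20.31 g

20.3 g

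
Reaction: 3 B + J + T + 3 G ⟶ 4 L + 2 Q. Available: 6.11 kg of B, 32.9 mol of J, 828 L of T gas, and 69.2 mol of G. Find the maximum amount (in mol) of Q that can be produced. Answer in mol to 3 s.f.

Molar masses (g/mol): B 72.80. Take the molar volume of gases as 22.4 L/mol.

n(B) = 6.110×1000 / 72.80 = 83.93 mol
n(J) = 32.90 mol
n(T) = 828.0 / 22.4 = 36.96 mol
n(G) = 69.20 mol
n/ν for B = 83.93/3 = 27.98
n/ν for J = 32.90/1 = 32.90
n/ν for T = 36.96/1 = 36.96
n/ν for G = 69.20/3 = 23.07
Smallest n/ν is G → limiting reagent.
n(Q) = (2/3) × 69.20 = 46.13 mol

46.1 mol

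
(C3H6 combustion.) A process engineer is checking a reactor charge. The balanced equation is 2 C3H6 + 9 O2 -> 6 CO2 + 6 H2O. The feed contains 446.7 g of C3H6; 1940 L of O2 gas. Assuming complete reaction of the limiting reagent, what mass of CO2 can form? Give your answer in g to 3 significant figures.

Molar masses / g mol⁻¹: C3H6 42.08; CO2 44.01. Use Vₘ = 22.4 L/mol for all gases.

1400 g

n(C3H6) = 446.7 / 42.08 = 10.62 mol
n(O2) = 1940 / 22.4 = 86.61 mol
n/ν for C3H6 = 10.62/2 = 5.310
n/ν for O2 = 86.61/9 = 9.623
Smallest n/ν is C3H6 → limiting reagent.
n(CO2) = (6/2) × 10.62 = 31.86 mol
mass = 31.86 × 44.01 = 1402 g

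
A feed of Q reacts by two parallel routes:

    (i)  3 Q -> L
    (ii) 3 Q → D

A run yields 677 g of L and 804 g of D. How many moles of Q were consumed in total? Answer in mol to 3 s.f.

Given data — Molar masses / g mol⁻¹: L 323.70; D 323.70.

n(L) = 677 / 323.70 = 2.091 mol
n(D) = 804 / 323.70 = 2.484 mol
n(Q) via (i) = (3/1)×2.091 = 6.273 mol
n(Q) via (ii) = (3/1)×2.484 = 7.452 mol
total n(Q) = 6.273 + 7.452 = 13.73 mol

13.7 mol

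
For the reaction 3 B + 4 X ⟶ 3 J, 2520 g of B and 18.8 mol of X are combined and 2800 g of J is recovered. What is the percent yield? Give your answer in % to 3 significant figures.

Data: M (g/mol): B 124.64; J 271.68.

73.1 %

n(B) = 2520 / 124.64 = 20.22 mol
n(X) = 18.80 mol
n/ν → B: 6.740, X: 4.700; X is limiting.
theoretical n(J) = (3/4) × 18.80 = 14.10 mol → 3831 g
% yield = 2800 / 3831 × 100 = 73.09 %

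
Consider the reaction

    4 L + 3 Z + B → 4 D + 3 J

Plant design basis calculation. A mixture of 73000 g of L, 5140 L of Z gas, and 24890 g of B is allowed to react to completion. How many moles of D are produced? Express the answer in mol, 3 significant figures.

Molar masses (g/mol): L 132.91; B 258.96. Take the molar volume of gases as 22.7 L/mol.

n(L) = 73000 / 132.91 = 549.2 mol
n(Z) = 5140 / 22.7 = 226.4 mol
n(B) = 24890 / 258.96 = 96.12 mol
n/ν → L: 137.3, Z: 75.47, B: 96.12; Z is limiting.
n(D) = (4/3) × 226.4 = 301.9 mol

302 mol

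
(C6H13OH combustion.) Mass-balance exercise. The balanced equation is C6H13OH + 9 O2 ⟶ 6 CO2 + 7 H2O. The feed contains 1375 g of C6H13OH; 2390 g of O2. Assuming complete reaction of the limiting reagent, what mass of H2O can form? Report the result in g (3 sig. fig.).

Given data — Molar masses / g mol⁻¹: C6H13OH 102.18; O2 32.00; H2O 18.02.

n(C6H13OH) = 1375 / 102.18 = 13.46 mol
n(O2) = 2390 / 32.00 = 74.69 mol
n/ν → C6H13OH: 13.46, O2: 8.299; O2 is limiting.
n(H2O) = (7/9) × 74.69 = 58.09 mol
mass = 58.09 × 18.02 = 1047 g

1050 g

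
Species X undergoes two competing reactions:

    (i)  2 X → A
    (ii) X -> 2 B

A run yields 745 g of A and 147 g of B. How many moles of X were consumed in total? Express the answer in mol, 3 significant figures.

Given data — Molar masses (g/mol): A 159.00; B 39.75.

11.2 mol

n(A) = 745 / 159.00 = 4.686 mol
n(B) = 147 / 39.75 = 3.698 mol
n(X) via (i) = (2/1)×4.686 = 9.372 mol
n(X) via (ii) = (1/2)×3.698 = 1.849 mol
total n(X) = 9.372 + 1.849 = 11.22 mol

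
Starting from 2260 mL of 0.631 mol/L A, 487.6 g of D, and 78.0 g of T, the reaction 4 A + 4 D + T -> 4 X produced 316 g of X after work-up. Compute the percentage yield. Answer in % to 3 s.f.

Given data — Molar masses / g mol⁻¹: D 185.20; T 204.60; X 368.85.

60.1 %

n(A) = 0.631 × 2260/1000 = 1.426 mol
n(D) = 487.6 / 185.20 = 2.633 mol
n(T) = 78.00 / 204.60 = 0.3812 mol
n/ν for A = 1.426/4 = 0.3565
n/ν for D = 2.633/4 = 0.6583
n/ν for T = 0.3812/1 = 0.3812
Smallest n/ν is A → limiting reagent.
theoretical n(X) = (4/4) × 1.426 = 1.426 mol → 526.0 g
% yield = 316 / 526.0 × 100 = 60.08 %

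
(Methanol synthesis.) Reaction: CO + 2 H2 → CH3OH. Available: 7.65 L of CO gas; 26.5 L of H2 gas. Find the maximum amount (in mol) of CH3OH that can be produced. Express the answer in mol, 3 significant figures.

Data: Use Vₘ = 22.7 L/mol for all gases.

0.337 mol

n(CO) = 7.650 / 22.7 = 0.3370 mol
n(H2) = 26.50 / 22.7 = 1.167 mol
n/ν for CO = 0.3370/1 = 0.3370
n/ν for H2 = 1.167/2 = 0.5835
Smallest n/ν is CO → limiting reagent.
n(CH3OH) = (1/1) × 0.3370 = 0.3370 mol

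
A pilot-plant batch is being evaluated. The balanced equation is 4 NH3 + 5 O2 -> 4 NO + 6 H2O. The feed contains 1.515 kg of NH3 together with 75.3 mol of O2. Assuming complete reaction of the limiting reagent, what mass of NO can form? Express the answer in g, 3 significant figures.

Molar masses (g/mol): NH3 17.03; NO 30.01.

1810 g

n(NH3) = 1.515×1000 / 17.03 = 88.96 mol
n(O2) = 75.30 mol
n/ν → NH3: 22.24, O2: 15.06; O2 is limiting.
n(NO) = (4/5) × 75.30 = 60.24 mol
mass = 60.24 × 30.01 = 1808 g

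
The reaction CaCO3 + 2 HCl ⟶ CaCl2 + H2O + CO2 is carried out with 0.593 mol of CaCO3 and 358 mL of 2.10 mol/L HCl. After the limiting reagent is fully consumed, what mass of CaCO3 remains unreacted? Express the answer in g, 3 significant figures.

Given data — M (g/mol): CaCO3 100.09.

n(CaCO3) = 0.5930 mol
n(HCl) = 2.10 × 358.0/1000 = 0.7518 mol
n/ν for CaCO3 = 0.5930/1 = 0.5930
n/ν for HCl = 0.7518/2 = 0.3759
Smallest n/ν is HCl → limiting reagent.
CaCO3 consumed = (1/2) × 0.7518 = 0.3759 mol
CaCO3 remaining = 0.5930 − 0.3759 = 0.2171 mol
mass = 0.2171 × 100.09 = 21.73 g

21.7 g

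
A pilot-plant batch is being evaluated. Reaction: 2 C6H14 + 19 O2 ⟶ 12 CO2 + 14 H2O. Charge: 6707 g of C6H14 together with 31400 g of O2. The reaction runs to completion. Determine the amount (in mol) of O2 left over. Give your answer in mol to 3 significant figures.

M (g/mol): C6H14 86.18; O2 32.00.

242 mol

n(C6H14) = 6707 / 86.18 = 77.83 mol
n(O2) = 31400 / 32.00 = 981.3 mol
n/ν for C6H14 = 77.83/2 = 38.92
n/ν for O2 = 981.3/19 = 51.65
Smallest n/ν is C6H14 → limiting reagent.
O2 consumed = (19/2) × 77.83 = 739.4 mol
O2 remaining = 981.3 − 739.4 = 241.9 mol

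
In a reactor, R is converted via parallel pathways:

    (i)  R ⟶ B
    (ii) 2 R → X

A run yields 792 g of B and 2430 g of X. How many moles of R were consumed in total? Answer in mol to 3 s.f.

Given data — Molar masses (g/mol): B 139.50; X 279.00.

23.1 mol

n(B) = 792 / 139.50 = 5.677 mol
n(X) = 2430 / 279.00 = 8.710 mol
n(R) via (i) = (1/1)×5.677 = 5.677 mol
n(R) via (ii) = (2/1)×8.710 = 17.42 mol
total n(R) = 5.677 + 17.42 = 23.10 mol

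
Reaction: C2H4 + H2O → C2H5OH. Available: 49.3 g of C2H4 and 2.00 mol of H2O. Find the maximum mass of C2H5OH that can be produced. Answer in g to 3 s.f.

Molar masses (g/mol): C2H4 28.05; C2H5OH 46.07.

81.0 g

n(C2H4) = 49.30 / 28.05 = 1.758 mol
n(H2O) = 2.000 mol
n/ν → C2H4: 1.758, H2O: 2.000; C2H4 is limiting.
n(C2H5OH) = (1/1) × 1.758 = 1.758 mol
mass = 1.758 × 46.07 = 80.99 g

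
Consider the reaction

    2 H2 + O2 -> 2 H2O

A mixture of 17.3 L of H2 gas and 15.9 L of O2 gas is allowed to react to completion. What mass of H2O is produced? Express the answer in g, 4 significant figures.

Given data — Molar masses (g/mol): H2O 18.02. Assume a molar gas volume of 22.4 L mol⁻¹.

n(H2) = 17.30 / 22.4 = 0.7723 mol
n(O2) = 15.90 / 22.4 = 0.7098 mol
n/ν → H2: 0.3862, O2: 0.7098; H2 is limiting.
n(H2O) = (2/2) × 0.7723 = 0.7723 mol
mass = 0.7723 × 18.02 = 13.92 g

13.92 g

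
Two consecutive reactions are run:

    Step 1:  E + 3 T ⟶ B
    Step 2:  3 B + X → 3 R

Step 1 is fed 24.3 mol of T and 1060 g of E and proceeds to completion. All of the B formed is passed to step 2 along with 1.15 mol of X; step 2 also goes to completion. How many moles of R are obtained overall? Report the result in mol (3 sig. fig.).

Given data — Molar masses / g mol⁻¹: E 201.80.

3.45 mol

Step 1:
n(T) = 24.30 mol
n(E) = 1060 / 201.80 = 5.253 mol
n/ν for T = 24.30/3 = 8.100
n/ν for E = 5.253/1 = 5.253
Smallest n/ν is E → limiting reagent.
n(B) produced = (1/1) × 5.253 = 5.253 mol
Step 2:
n(B) available = 5.253 mol
n(X) = 1.150 mol
n/ν for B = 5.253/3 = 1.751
n/ν for X = 1.150/1 = 1.150
Smallest n/ν is X → limiting reagent.
n(R) = (3/1) × 1.150 = 3.450 mol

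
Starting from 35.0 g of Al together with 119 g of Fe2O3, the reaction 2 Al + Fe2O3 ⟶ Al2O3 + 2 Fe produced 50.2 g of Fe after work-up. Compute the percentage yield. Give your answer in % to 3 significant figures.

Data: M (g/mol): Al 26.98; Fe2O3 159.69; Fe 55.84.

69.3 %

n(Al) = 35.00 / 26.98 = 1.297 mol
n(Fe2O3) = 119.0 / 159.69 = 0.7452 mol
n/ν for Al = 1.297/2 = 0.6485
n/ν for Fe2O3 = 0.7452/1 = 0.7452
Smallest n/ν is Al → limiting reagent.
theoretical n(Fe) = (2/2) × 1.297 = 1.297 mol → 72.42 g
% yield = 50.2 / 72.42 × 100 = 69.32 %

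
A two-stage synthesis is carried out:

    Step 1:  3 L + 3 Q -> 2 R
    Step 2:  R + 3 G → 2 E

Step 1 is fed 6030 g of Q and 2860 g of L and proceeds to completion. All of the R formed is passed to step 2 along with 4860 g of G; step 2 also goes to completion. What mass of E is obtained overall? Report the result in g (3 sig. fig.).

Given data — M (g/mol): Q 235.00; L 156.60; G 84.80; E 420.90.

Step 1:
n(Q) = 6030 / 235.00 = 25.66 mol
n(L) = 2860 / 156.60 = 18.26 mol
n/ν for Q = 25.66/3 = 8.553
n/ν for L = 18.26/3 = 6.087
Smallest n/ν is L → limiting reagent.
n(R) produced = (2/3) × 18.26 = 12.17 mol
Step 2:
n(R) available = 12.17 mol
n(G) = 4860 / 84.80 = 57.31 mol
n/ν for R = 12.17/1 = 12.17
n/ν for G = 57.31/3 = 19.10
Smallest n/ν is R → limiting reagent.
n(E) = (2/1) × 12.17 = 24.34 mol
mass = 24.34 × 420.90 = 10240 g

10200 g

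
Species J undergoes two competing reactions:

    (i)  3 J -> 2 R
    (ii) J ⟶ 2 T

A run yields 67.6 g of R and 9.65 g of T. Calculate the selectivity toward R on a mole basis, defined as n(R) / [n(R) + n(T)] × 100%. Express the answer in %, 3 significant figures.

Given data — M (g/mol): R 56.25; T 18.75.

n(R) = 67.6 / 56.25 = 1.202 mol
n(T) = 9.65 / 18.75 = 0.5147 mol
selectivity = 1.202/(1.202+0.5147) × 100 = 70.02 %

70.0 %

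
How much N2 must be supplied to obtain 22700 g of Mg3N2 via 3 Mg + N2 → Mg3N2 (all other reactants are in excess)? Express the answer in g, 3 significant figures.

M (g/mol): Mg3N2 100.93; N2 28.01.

6300 g

n(Mg3N2) = 22700 / 100.93 = 224.9 mol
n(N2) = (1/1) × 224.9 = 224.9 mol
mass = 224.9 × 28.01 = 6299 g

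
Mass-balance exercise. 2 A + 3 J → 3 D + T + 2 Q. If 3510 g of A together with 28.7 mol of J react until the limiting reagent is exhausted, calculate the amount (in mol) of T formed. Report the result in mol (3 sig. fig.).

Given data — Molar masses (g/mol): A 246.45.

7.12 mol

n(A) = 3510 / 246.45 = 14.24 mol
n(J) = 28.70 mol
n/ν → A: 7.120, J: 9.567; A is limiting.
n(T) = (1/2) × 14.24 = 7.120 mol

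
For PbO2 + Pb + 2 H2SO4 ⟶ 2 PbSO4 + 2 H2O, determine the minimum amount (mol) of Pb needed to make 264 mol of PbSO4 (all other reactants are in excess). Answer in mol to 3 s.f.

132 mol

n(PbSO4) = 264.0 mol
n(Pb) = (1/2) × 264.0 = 132.0 mol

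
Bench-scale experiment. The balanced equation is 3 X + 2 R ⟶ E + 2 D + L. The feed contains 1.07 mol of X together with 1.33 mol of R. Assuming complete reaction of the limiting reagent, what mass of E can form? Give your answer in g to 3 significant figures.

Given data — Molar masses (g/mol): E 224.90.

n(X) = 1.070 mol
n(R) = 1.330 mol
n/ν → X: 0.3567, R: 0.6650; X is limiting.
n(E) = (1/3) × 1.070 = 0.3567 mol
mass = 0.3567 × 224.90 = 80.22 g

80.2 g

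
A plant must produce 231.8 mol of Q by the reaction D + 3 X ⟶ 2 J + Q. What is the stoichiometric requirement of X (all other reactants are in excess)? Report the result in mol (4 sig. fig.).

695.4 mol

n(Q) = 231.8 mol
n(X) = (3/1) × 231.8 = 695.4 mol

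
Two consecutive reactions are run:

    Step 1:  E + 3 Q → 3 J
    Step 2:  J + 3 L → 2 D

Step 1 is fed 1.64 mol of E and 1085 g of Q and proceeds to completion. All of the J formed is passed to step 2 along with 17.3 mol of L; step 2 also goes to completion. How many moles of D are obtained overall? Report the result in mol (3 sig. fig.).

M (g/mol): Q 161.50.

Step 1:
n(E) = 1.640 mol
n(Q) = 1085 / 161.50 = 6.718 mol
n/ν for E = 1.640/1 = 1.640
n/ν for Q = 6.718/3 = 2.239
Smallest n/ν is E → limiting reagent.
n(J) produced = (3/1) × 1.640 = 4.920 mol
Step 2:
n(J) available = 4.920 mol
n(L) = 17.30 mol
n/ν for J = 4.920/1 = 4.920
n/ν for L = 17.30/3 = 5.767
Smallest n/ν is J → limiting reagent.
n(D) = (2/1) × 4.920 = 9.840 mol

9.84 mol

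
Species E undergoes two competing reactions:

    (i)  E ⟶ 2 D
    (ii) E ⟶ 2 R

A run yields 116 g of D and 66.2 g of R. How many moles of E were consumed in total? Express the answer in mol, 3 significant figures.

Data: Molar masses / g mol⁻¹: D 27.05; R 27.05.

3.37 mol

n(D) = 116 / 27.05 = 4.288 mol
n(R) = 66.2 / 27.05 = 2.447 mol
n(E) via (i) = (1/2)×4.288 = 2.144 mol
n(E) via (ii) = (1/2)×2.447 = 1.224 mol
total n(E) = 2.144 + 1.224 = 3.368 mol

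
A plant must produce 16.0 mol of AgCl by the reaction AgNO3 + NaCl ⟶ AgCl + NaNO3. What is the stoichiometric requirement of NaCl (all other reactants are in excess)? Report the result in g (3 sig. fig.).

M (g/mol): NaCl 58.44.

n(AgCl) = 16.00 mol
n(NaCl) = (1/1) × 16.00 = 16.00 mol
mass = 16.00 × 58.44 = 935.0 g

935 g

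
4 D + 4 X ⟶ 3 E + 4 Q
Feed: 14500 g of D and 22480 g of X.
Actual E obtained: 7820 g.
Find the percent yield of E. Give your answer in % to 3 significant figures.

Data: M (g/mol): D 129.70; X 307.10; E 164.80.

86.4 %

n(D) = 14500 / 129.70 = 111.8 mol
n(X) = 22480 / 307.10 = 73.20 mol
n/ν → D: 27.95, X: 18.30; X is limiting.
theoretical n(E) = (3/4) × 73.20 = 54.90 mol → 9048 g
% yield = 7820 / 9048 × 100 = 86.43 %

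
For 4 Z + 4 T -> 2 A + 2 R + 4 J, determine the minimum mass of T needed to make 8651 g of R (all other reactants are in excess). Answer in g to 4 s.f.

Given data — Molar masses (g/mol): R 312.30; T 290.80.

n(R) = 8651 / 312.30 = 27.70 mol
n(T) = (4/2) × 27.70 = 55.40 mol
mass = 55.40 × 290.80 = 16110 g

16110 g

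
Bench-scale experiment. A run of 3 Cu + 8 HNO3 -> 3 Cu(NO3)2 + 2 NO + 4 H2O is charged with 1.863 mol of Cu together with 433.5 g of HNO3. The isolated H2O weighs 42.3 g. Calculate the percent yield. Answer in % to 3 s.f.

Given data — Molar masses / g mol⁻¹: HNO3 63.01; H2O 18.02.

94.5 %

n(Cu) = 1.863 mol
n(HNO3) = 433.5 / 63.01 = 6.880 mol
n/ν for Cu = 1.863/3 = 0.6210
n/ν for HNO3 = 6.880/8 = 0.8600
Smallest n/ν is Cu → limiting reagent.
theoretical n(H2O) = (4/3) × 1.863 = 2.484 mol → 44.76 g
% yield = 42.3 / 44.76 × 100 = 94.50 %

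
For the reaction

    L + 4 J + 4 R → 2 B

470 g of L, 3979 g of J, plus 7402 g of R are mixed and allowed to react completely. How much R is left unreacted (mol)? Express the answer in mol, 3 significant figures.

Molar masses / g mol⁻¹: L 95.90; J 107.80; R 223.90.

n(L) = 470.0 / 95.90 = 4.901 mol
n(J) = 3979 / 107.80 = 36.91 mol
n(R) = 7402 / 223.90 = 33.06 mol
n/ν for L = 4.901/1 = 4.901
n/ν for J = 36.91/4 = 9.228
n/ν for R = 33.06/4 = 8.265
Smallest n/ν is L → limiting reagent.
R consumed = (4/1) × 4.901 = 19.60 mol
R remaining = 33.06 − 19.60 = 13.46 mol

13.5 mol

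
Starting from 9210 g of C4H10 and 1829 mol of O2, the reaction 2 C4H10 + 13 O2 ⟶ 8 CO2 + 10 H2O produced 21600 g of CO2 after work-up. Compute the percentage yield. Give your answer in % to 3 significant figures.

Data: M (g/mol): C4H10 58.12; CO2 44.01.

n(C4H10) = 9210 / 58.12 = 158.5 mol
n(O2) = 1829 mol
n/ν for C4H10 = 158.5/2 = 79.25
n/ν for O2 = 1829/13 = 140.7
Smallest n/ν is C4H10 → limiting reagent.
theoretical n(CO2) = (8/2) × 158.5 = 634.0 mol → 27900 g
% yield = 21600 / 27900 × 100 = 77.42 %

77.4 %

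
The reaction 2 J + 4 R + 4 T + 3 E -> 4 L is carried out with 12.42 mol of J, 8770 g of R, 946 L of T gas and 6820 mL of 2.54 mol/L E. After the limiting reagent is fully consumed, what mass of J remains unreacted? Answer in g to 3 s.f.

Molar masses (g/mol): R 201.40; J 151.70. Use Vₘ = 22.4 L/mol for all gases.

n(J) = 12.42 mol
n(R) = 8770 / 201.40 = 43.55 mol
n(T) = 946.0 / 22.4 = 42.23 mol
n(E) = 2.54 × 6820/1000 = 17.32 mol
n/ν for J = 12.42/2 = 6.210
n/ν for R = 43.55/4 = 10.89
n/ν for T = 42.23/4 = 10.56
n/ν for E = 17.32/3 = 5.773
Smallest n/ν is E → limiting reagent.
J consumed = (2/3) × 17.32 = 11.55 mol
J remaining = 12.42 − 11.55 = 0.8700 mol
mass = 0.8700 × 151.70 = 132.0 g

132 g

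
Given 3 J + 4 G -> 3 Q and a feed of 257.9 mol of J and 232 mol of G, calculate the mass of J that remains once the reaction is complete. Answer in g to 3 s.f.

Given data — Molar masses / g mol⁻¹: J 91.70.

n(J) = 257.9 mol
n(G) = 232.0 mol
n/ν for J = 257.9/3 = 85.97
n/ν for G = 232.0/4 = 58.00
Smallest n/ν is G → limiting reagent.
J consumed = (3/4) × 232.0 = 174.0 mol
J remaining = 257.9 − 174.0 = 83.90 mol
mass = 83.90 × 91.70 = 7694 g

7690 g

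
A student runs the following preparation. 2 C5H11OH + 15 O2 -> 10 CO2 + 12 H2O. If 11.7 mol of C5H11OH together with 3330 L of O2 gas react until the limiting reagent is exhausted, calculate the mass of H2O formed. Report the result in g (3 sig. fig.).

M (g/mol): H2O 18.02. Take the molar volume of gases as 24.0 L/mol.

1270 g

n(C5H11OH) = 11.70 mol
n(O2) = 3330 / 24.0 = 138.8 mol
n/ν → C5H11OH: 5.850, O2: 9.253; C5H11OH is limiting.
n(H2O) = (12/2) × 11.70 = 70.20 mol
mass = 70.20 × 18.02 = 1265 g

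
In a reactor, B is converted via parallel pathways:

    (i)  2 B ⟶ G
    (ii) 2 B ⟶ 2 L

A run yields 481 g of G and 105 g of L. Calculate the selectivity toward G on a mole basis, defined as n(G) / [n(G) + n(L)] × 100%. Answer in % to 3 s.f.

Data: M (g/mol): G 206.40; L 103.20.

n(G) = 481 / 206.40 = 2.330 mol
n(L) = 105 / 103.20 = 1.017 mol
selectivity = 2.330/(2.330+1.017) × 100 = 69.61 %

69.6 %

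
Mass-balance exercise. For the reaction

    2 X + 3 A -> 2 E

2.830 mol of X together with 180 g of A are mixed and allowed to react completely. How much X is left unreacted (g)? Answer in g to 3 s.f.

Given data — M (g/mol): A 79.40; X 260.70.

344 g

n(X) = 2.830 mol
n(A) = 180.0 / 79.40 = 2.267 mol
n/ν for X = 2.830/2 = 1.415
n/ν for A = 2.267/3 = 0.7557
Smallest n/ν is A → limiting reagent.
X consumed = (2/3) × 2.267 = 1.511 mol
X remaining = 2.830 − 1.511 = 1.319 mol
mass = 1.319 × 260.70 = 343.9 g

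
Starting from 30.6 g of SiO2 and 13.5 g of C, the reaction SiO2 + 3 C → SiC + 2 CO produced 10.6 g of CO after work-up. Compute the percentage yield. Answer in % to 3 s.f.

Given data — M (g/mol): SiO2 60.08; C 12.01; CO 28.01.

50.5 %

n(SiO2) = 30.60 / 60.08 = 0.5093 mol
n(C) = 13.50 / 12.01 = 1.124 mol
n/ν → SiO2: 0.5093, C: 0.3747; C is limiting.
theoretical n(CO) = (2/3) × 1.124 = 0.7493 mol → 20.99 g
% yield = 10.6 / 20.99 × 100 = 50.50 %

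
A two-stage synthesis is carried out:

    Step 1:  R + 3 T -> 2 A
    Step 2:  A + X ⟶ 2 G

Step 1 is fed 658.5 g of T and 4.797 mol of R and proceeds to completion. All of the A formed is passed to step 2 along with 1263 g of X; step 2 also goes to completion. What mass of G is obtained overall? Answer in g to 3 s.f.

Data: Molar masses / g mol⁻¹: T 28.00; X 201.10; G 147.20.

Step 1:
n(T) = 658.5 / 28.00 = 23.52 mol
n(R) = 4.797 mol
n/ν for T = 23.52/3 = 7.840
n/ν for R = 4.797/1 = 4.797
Smallest n/ν is R → limiting reagent.
n(A) produced = (2/1) × 4.797 = 9.594 mol
Step 2:
n(A) available = 9.594 mol
n(X) = 1263 / 201.10 = 6.280 mol
n/ν for A = 9.594/1 = 9.594
n/ν for X = 6.280/1 = 6.280
Smallest n/ν is X → limiting reagent.
n(G) = (2/1) × 6.280 = 12.56 mol
mass = 12.56 × 147.20 = 1849 g

1850 g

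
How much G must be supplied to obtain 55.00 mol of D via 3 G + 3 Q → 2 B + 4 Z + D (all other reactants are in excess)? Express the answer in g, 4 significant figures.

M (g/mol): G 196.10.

32360 g

n(D) = 55.00 mol
n(G) = (3/1) × 55.00 = 165.0 mol
mass = 165.0 × 196.10 = 32360 g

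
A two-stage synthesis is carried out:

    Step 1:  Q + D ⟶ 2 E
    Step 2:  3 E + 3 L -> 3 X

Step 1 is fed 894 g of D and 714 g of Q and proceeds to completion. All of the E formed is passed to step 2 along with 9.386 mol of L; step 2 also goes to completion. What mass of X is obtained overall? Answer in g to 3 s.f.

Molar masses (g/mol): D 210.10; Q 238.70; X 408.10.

2440 g

Step 1:
n(D) = 894.0 / 210.10 = 4.255 mol
n(Q) = 714.0 / 238.70 = 2.991 mol
n/ν for D = 4.255/1 = 4.255
n/ν for Q = 2.991/1 = 2.991
Smallest n/ν is Q → limiting reagent.
n(E) produced = (2/1) × 2.991 = 5.982 mol
Step 2:
n(E) available = 5.982 mol
n(L) = 9.386 mol
n/ν for E = 5.982/3 = 1.994
n/ν for L = 9.386/3 = 3.129
Smallest n/ν is E → limiting reagent.
n(X) = (3/3) × 5.982 = 5.982 mol
mass = 5.982 × 408.10 = 2441 g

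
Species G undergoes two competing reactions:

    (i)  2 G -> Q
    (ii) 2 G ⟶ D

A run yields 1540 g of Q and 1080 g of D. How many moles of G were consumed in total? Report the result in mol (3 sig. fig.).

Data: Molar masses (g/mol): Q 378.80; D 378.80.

n(Q) = 1540 / 378.80 = 4.065 mol
n(D) = 1080 / 378.80 = 2.851 mol
n(G) via (i) = (2/1)×4.065 = 8.130 mol
n(G) via (ii) = (2/1)×2.851 = 5.702 mol
total n(G) = 8.130 + 5.702 = 13.83 mol

13.8 mol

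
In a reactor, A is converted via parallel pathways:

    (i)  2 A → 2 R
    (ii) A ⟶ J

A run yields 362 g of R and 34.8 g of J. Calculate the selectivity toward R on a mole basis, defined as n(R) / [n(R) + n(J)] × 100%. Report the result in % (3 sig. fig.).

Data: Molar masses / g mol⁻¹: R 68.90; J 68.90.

91.2 %

n(R) = 362 / 68.90 = 5.254 mol
n(J) = 34.8 / 68.90 = 0.5051 mol
selectivity = 5.254/(5.254+0.5051) × 100 = 91.23 %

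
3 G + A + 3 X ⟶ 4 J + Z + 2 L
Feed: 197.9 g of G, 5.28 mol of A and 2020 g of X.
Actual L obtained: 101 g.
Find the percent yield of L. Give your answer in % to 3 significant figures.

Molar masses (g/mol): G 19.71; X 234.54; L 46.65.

n(G) = 197.9 / 19.71 = 10.04 mol
n(A) = 5.280 mol
n(X) = 2020 / 234.54 = 8.613 mol
n/ν → G: 3.347, A: 5.280, X: 2.871; X is limiting.
theoretical n(L) = (2/3) × 8.613 = 5.742 mol → 267.9 g
% yield = 101 / 267.9 × 100 = 37.70 %

37.7 %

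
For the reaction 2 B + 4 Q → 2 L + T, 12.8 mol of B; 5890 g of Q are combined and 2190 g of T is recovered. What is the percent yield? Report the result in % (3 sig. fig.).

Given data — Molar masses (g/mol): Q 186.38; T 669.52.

51.1 %

n(B) = 12.80 mol
n(Q) = 5890 / 186.38 = 31.60 mol
n/ν → B: 6.400, Q: 7.900; B is limiting.
theoretical n(T) = (1/2) × 12.80 = 6.400 mol → 4285 g
% yield = 2190 / 4285 × 100 = 51.11 %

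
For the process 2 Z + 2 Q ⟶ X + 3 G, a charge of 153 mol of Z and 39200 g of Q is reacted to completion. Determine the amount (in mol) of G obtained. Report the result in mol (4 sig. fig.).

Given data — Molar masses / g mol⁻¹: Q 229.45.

229.5 mol

n(Z) = 153.0 mol
n(Q) = 39200 / 229.45 = 170.8 mol
n/ν for Z = 153.0/2 = 76.50
n/ν for Q = 170.8/2 = 85.40
Smallest n/ν is Z → limiting reagent.
n(G) = (3/2) × 153.0 = 229.5 mol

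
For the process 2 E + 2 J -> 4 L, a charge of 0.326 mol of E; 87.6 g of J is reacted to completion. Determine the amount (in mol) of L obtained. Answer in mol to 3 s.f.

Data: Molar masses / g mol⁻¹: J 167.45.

0.652 mol

n(E) = 0.3260 mol
n(J) = 87.60 / 167.45 = 0.5231 mol
n/ν → E: 0.1630, J: 0.2616; E is limiting.
n(L) = (4/2) × 0.3260 = 0.6520 mol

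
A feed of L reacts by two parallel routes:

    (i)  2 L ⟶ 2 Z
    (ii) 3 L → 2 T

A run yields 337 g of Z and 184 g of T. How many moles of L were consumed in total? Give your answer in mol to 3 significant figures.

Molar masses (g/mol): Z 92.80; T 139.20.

5.61 mol

n(Z) = 337 / 92.80 = 3.631 mol
n(T) = 184 / 139.20 = 1.322 mol
n(L) via (i) = (2/2)×3.631 = 3.631 mol
n(L) via (ii) = (3/2)×1.322 = 1.983 mol
total n(L) = 3.631 + 1.983 = 5.614 mol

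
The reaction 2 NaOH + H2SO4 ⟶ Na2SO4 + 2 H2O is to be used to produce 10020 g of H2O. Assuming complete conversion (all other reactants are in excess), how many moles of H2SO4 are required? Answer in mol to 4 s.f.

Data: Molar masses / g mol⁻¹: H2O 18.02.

n(H2O) = 10020 / 18.02 = 556.0 mol
n(H2SO4) = (1/2) × 556.0 = 278.0 mol

278.0 mol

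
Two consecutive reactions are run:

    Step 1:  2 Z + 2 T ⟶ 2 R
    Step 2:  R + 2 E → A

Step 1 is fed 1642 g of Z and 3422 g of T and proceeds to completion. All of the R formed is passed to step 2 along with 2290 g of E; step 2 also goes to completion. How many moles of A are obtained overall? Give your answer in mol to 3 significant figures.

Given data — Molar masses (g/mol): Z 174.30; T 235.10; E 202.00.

Step 1:
n(Z) = 1642 / 174.30 = 9.421 mol
n(T) = 3422 / 235.10 = 14.56 mol
n/ν → Z: 4.711, T: 7.280; Z is limiting.
n(R) produced = (2/2) × 9.421 = 9.421 mol
Step 2:
n(R) available = 9.421 mol
n(E) = 2290 / 202.00 = 11.34 mol
n/ν → R: 9.421, E: 5.670; E is limiting.
n(A) = (1/2) × 11.34 = 5.670 mol

5.67 mol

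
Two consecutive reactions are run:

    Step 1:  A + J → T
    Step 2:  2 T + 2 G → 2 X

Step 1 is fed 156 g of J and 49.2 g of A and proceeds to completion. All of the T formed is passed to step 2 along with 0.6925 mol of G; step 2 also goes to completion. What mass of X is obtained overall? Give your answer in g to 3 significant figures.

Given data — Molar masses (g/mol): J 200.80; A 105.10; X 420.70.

197 g

Step 1:
n(J) = 156.0 / 200.80 = 0.7769 mol
n(A) = 49.20 / 105.10 = 0.4681 mol
n/ν for J = 0.7769/1 = 0.7769
n/ν for A = 0.4681/1 = 0.4681
Smallest n/ν is A → limiting reagent.
n(T) produced = (1/1) × 0.4681 = 0.4681 mol
Step 2:
n(T) available = 0.4681 mol
n(G) = 0.6925 mol
n/ν for T = 0.4681/2 = 0.2341
n/ν for G = 0.6925/2 = 0.3463
Smallest n/ν is T → limiting reagent.
n(X) = (2/2) × 0.4681 = 0.4681 mol
mass = 0.4681 × 420.70 = 196.9 g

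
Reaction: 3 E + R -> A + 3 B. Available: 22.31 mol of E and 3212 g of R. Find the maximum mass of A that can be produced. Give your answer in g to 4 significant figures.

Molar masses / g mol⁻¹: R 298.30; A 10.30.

76.60 g

n(E) = 22.31 mol
n(R) = 3212 / 298.30 = 10.77 mol
n/ν for E = 22.31/3 = 7.437
n/ν for R = 10.77/1 = 10.77
Smallest n/ν is E → limiting reagent.
n(A) = (1/3) × 22.31 = 7.437 mol
mass = 7.437 × 10.30 = 76.60 g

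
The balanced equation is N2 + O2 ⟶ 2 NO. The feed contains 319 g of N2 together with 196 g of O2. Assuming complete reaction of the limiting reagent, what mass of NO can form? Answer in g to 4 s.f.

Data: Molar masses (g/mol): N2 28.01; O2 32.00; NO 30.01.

367.6 g

n(N2) = 319.0 / 28.01 = 11.39 mol
n(O2) = 196.0 / 32.00 = 6.125 mol
n/ν → N2: 11.39, O2: 6.125; O2 is limiting.
n(NO) = (2/1) × 6.125 = 12.25 mol
mass = 12.25 × 30.01 = 367.6 g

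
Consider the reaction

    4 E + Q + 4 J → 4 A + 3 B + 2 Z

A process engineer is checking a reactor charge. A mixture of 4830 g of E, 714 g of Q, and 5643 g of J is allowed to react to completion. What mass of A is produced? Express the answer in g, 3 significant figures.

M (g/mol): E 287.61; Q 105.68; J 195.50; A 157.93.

n(E) = 4830 / 287.61 = 16.79 mol
n(Q) = 714.0 / 105.68 = 6.756 mol
n(J) = 5643 / 195.50 = 28.86 mol
n/ν → E: 4.198, Q: 6.756, J: 7.215; E is limiting.
n(A) = (4/4) × 16.79 = 16.79 mol
mass = 16.79 × 157.93 = 2652 g

2650 g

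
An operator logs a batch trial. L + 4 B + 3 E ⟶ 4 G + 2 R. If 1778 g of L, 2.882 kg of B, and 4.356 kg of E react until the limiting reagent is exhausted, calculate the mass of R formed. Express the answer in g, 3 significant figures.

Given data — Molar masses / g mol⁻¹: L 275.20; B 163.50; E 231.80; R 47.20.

416 g

n(L) = 1778 / 275.20 = 6.461 mol
n(B) = 2.882×1000 / 163.50 = 17.63 mol
n(E) = 4.356×1000 / 231.80 = 18.79 mol
n/ν → L: 6.461, B: 4.408, E: 6.263; B is limiting.
n(R) = (2/4) × 17.63 = 8.815 mol
mass = 8.815 × 47.20 = 416.1 g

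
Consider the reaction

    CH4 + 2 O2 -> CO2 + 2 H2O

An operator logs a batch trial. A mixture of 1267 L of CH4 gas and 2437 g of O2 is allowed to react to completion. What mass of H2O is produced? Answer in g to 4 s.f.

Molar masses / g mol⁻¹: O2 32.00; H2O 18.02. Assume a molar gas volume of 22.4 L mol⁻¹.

1372 g

n(CH4) = 1267 / 22.4 = 56.56 mol
n(O2) = 2437 / 32.00 = 76.16 mol
n/ν for CH4 = 56.56/1 = 56.56
n/ν for O2 = 76.16/2 = 38.08
Smallest n/ν is O2 → limiting reagent.
n(H2O) = (2/2) × 76.16 = 76.16 mol
mass = 76.16 × 18.02 = 1372 g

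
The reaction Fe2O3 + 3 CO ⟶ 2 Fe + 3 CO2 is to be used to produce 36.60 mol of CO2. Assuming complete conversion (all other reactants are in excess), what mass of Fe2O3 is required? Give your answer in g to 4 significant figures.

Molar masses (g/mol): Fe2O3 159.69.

n(CO2) = 36.60 mol
n(Fe2O3) = (1/3) × 36.60 = 12.20 mol
mass = 12.20 × 159.69 = 1948 g

1948 g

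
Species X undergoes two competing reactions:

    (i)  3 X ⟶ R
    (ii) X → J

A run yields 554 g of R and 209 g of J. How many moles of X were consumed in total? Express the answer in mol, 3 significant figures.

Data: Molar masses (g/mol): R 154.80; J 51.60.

n(R) = 554 / 154.80 = 3.579 mol
n(J) = 209 / 51.60 = 4.050 mol
n(X) via (i) = (3/1)×3.579 = 10.74 mol
n(X) via (ii) = (1/1)×4.050 = 4.050 mol
total n(X) = 10.74 + 4.050 = 14.79 mol

14.8 mol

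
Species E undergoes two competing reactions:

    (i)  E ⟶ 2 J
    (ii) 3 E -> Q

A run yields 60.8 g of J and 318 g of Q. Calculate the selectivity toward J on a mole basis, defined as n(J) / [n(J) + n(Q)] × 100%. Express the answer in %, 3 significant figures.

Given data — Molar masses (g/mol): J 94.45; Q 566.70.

n(J) = 60.8 / 94.45 = 0.6437 mol
n(Q) = 318 / 566.70 = 0.5611 mol
selectivity = 0.6437/(0.6437+0.5611) × 100 = 53.43 %

53.4 %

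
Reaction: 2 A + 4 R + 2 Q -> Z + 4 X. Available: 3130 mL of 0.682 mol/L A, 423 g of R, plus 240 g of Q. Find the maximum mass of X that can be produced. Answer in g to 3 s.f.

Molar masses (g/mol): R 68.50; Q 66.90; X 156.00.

n(A) = 0.682 × 3130/1000 = 2.135 mol
n(R) = 423.0 / 68.50 = 6.175 mol
n(Q) = 240.0 / 66.90 = 3.587 mol
n/ν for A = 2.135/2 = 1.068
n/ν for R = 6.175/4 = 1.544
n/ν for Q = 3.587/2 = 1.794
Smallest n/ν is A → limiting reagent.
n(X) = (4/2) × 2.135 = 4.270 mol
mass = 4.270 × 156.00 = 666.1 g

666 g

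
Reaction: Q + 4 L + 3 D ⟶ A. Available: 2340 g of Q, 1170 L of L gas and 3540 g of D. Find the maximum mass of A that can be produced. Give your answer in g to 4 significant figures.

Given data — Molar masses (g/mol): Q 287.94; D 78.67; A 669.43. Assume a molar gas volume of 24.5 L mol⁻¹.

5440 g

n(Q) = 2340 / 287.94 = 8.127 mol
n(L) = 1170 / 24.5 = 47.76 mol
n(D) = 3540 / 78.67 = 45.00 mol
n/ν for Q = 8.127/1 = 8.127
n/ν for L = 47.76/4 = 11.94
n/ν for D = 45.00/3 = 15.00
Smallest n/ν is Q → limiting reagent.
n(A) = (1/1) × 8.127 = 8.127 mol
mass = 8.127 × 669.43 = 5440 g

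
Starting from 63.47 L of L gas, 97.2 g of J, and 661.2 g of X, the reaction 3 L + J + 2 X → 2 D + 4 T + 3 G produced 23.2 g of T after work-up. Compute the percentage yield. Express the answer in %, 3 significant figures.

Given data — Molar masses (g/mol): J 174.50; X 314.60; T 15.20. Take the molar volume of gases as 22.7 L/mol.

n(L) = 63.47 / 22.7 = 2.796 mol
n(J) = 97.20 / 174.50 = 0.5570 mol
n(X) = 661.2 / 314.60 = 2.102 mol
n/ν → L: 0.9320, J: 0.5570, X: 1.051; J is limiting.
theoretical n(T) = (4/1) × 0.5570 = 2.228 mol → 33.87 g
% yield = 23.2 / 33.87 × 100 = 68.50 %

68.5 %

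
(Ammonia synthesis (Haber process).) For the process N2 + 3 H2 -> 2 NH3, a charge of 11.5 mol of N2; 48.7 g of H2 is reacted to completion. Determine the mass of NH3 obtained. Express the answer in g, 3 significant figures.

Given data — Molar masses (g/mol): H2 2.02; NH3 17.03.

274 g

n(N2) = 11.50 mol
n(H2) = 48.70 / 2.02 = 24.11 mol
n/ν for N2 = 11.50/1 = 11.50
n/ν for H2 = 24.11/3 = 8.037
Smallest n/ν is H2 → limiting reagent.
n(NH3) = (2/3) × 24.11 = 16.07 mol
mass = 16.07 × 17.03 = 273.7 g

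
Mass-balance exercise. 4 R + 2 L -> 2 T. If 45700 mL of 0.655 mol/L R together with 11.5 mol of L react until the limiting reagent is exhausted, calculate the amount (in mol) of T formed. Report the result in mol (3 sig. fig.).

11.5 mol

n(R) = 0.655 × 45700/1000 = 29.93 mol
n(L) = 11.50 mol
n/ν for R = 29.93/4 = 7.483
n/ν for L = 11.50/2 = 5.750
Smallest n/ν is L → limiting reagent.
n(T) = (2/2) × 11.50 = 11.50 mol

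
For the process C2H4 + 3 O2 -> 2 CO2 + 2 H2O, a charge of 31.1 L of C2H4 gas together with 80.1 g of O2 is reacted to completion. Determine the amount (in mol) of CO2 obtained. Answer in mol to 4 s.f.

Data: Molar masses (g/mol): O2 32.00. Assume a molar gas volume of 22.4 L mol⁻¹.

n(C2H4) = 31.10 / 22.4 = 1.388 mol
n(O2) = 80.10 / 32.00 = 2.503 mol
n/ν → C2H4: 1.388, O2: 0.8343; O2 is limiting.
n(CO2) = (2/3) × 2.503 = 1.669 mol

1.669 mol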